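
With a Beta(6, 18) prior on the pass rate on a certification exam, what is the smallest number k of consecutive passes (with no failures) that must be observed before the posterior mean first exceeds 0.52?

k = 14

After k passes and 0 failures the posterior is Beta(6+k, 18), with mean (6+k)/(6+18+k).
Set (6+k)/(24+k) > 0.52 and solve: k > (0.52·24 − 6)/(1 − 0.52) = 13.500.
The smallest integer exceeding 13.500 is 14, and checking k=14: (20)/(38) = 0.5263 > 0.52.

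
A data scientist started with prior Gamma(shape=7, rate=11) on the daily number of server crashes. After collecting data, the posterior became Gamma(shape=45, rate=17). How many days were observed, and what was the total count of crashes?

n = 6 days with total 38 crashes

Gamma–Poisson conjugacy: posterior shape = α + Σxᵢ, posterior rate = β + n.
Matching: Σxᵢ = 45 − 7 = 38 and n = 17 − 11 = 6.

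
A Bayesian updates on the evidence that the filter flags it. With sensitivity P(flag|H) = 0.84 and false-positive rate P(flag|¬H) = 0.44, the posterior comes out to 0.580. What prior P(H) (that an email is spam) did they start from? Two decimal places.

P(H) = 0.42

In odds form, posterior odds = prior odds × likelihood ratio, so prior odds = posterior odds ÷ LR.
Posterior odds = 0.580/(1−0.580) = 1.3810. LR = 0.84/0.44 = 1.9091.
Prior odds = 1.3810/1.9091 = 0.7234, so P(H) = 0.7234/(1+0.7234) ≈ 0.42.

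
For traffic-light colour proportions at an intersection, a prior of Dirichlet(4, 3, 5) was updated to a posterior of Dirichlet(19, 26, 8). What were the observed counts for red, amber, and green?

For a Dirichlet(α) prior with multinomial counts c, the posterior is Dirichlet(α + c) componentwise.
Counts are posterior − prior componentwise: 19−4=15, 26−3=23, 8−5=3.

counts (15, 23, 3)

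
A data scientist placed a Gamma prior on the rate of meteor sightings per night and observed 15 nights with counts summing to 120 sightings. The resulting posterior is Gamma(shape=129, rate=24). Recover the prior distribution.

Gamma–Poisson conjugacy: posterior shape = α + Σxᵢ, posterior rate = β + n.
So α = 129 − 120 = 9 and β = 24 − 15 = 9.

Gamma(shape=9, rate=9)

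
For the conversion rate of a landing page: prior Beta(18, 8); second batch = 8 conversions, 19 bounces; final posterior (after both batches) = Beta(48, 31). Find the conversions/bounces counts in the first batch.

22 conversions and 4 bounces

Sequential conjugate updates are equivalent to a single update on the pooled data, so total successes = posterior α − prior α and total failures = posterior β − prior β.
Total across both batches: 48−18=30 conversions, 31−8=23 bounces.
Subtract the second batch: 30−8=22 conversions and 23−19=4 bounces.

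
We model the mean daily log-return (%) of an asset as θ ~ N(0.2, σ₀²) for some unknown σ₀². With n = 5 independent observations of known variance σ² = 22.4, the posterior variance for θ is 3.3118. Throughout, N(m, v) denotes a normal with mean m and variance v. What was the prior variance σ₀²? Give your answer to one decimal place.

Posterior precision equals prior precision plus data precision: 1/σ_n² = 1/σ₀² + n/σ².
So 1/σ₀² = 1/3.3118 − 5/22.4 = 0.301951 − 0.223214 = 0.078737.
Hence σ₀² = 1/0.078737 ≈ 12.7.

σ₀² = 12.7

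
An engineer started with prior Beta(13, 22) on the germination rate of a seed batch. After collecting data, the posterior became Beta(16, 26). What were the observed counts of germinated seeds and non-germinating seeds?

3 germinated seeds and 4 non-germinating seeds

Under Beta–binomial conjugacy the posterior parameters are (α+s, β+f).
Match parameters: s=16−13=3, f=26−22=4.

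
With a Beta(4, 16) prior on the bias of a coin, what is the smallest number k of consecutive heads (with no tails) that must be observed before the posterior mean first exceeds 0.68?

After k heads and 0 tails the posterior is Beta(4+k, 16), with mean (4+k)/(4+16+k).
Set (4+k)/(20+k) > 0.68 and solve: k > (0.68·20 − 4)/(1 − 0.68) = 30.000.
The smallest integer exceeding 30.000 is 31.

k = 31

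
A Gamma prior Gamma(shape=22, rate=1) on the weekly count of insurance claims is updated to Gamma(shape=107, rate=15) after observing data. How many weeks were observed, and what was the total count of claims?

n = 14 weeks with total 85 claims

Gamma–Poisson conjugacy: posterior shape = α + Σxᵢ, posterior rate = β + n.
Matching: Σxᵢ = 107 − 22 = 85 and n = 15 − 1 = 14.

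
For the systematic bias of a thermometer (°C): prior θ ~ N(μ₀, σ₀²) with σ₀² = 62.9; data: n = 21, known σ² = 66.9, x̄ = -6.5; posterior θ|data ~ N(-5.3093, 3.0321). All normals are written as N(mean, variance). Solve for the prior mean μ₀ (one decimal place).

μ₀ = 18.2

With known observation variance, the Normal–Normal posterior has precision τ_n = τ₀ + n/σ² and mean μ_n = (τ₀μ₀ + (n/σ²)x̄)/τ_n.
Here τ₀ = 1/62.9 = 0.015898 and τ_data = 21/66.9 = 0.313901, so τ_n = 0.329799.
Rearranging for μ₀: μ₀ = (μ_n·τ_n − τ_data·x̄)/τ₀ = (-5.3093·0.329799 − 0.313901·-6.5) / 0.015898 = 0.289355/0.015898 ≈ 18.2.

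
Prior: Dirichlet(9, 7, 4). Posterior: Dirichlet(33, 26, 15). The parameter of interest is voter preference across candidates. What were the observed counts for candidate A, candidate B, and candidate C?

For a Dirichlet(α) prior with multinomial counts c, the posterior is Dirichlet(α + c) componentwise.
Counts are posterior − prior componentwise: 33−9=24, 26−7=19, 15−4=11.

counts (24, 19, 11)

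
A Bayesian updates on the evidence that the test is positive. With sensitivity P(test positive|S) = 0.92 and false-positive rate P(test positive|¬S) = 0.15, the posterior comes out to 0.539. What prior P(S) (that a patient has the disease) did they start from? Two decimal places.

P(S) = 0.16

In odds form, posterior odds = prior odds × likelihood ratio, so prior odds = posterior odds ÷ LR.
Posterior odds = 0.539/(1−0.539) = 1.1692. LR = 0.92/0.15 = 6.1333.
Prior odds = 1.1692/6.1333 = 0.1906, so P(S) = 0.1906/(1+0.1906) ≈ 0.16.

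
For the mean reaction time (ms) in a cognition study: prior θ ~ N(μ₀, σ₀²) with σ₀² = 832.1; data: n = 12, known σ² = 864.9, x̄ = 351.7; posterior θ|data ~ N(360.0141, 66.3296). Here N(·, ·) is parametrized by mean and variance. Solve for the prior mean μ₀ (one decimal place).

μ₀ = 456.0

The posterior mean is a precision-weighted average: μ_n = (τ₀μ₀ + τ_data·x̄)/(τ₀+τ_data), with τ₀=1/σ₀² and τ_data=n/σ².
Here τ₀ = 1/832.1 = 0.001202 and τ_data = 12/864.9 = 0.013874, so τ_n = 0.015076.
Rearranging for μ₀: μ₀ = (μ_n·τ_n − τ_data·x̄)/τ₀ = (360.0141·0.015076 − 0.013874·351.7) / 0.001202 = 0.548087/0.001202 ≈ 456.0.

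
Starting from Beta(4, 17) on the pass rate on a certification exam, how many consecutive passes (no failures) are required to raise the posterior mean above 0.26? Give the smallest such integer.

k = 2

After k passes and 0 failures the posterior is Beta(4+k, 17), with mean (4+k)/(4+17+k).
Set (4+k)/(21+k) > 0.26 and solve: k > (0.26·21 − 4)/(1 − 0.26) = 1.973.
The smallest integer exceeding 1.973 is 2.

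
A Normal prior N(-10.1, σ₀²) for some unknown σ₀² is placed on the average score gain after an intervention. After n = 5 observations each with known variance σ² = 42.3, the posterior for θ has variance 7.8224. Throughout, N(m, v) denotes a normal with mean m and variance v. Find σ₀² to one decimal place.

For the Normal–Normal model with known σ², precisions add: τ_n = τ₀ + n/σ².
So 1/σ₀² = 1/7.8224 − 5/42.3 = 0.127838 − 0.118203 = 0.009635.
Hence σ₀² = 1/0.009635 ≈ 103.8.

σ₀² = 103.8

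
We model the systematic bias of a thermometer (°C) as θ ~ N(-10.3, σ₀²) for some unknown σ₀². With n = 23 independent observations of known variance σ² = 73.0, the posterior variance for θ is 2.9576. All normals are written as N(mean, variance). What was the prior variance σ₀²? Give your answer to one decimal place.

For the Normal–Normal model with known σ², precisions add: τ_n = τ₀ + n/σ².
So 1/σ₀² = 1/2.9576 − 23/73.0 = 0.338112 − 0.315068 = 0.023044.
Hence σ₀² = 1/0.023044 ≈ 43.4.

σ₀² = 43.4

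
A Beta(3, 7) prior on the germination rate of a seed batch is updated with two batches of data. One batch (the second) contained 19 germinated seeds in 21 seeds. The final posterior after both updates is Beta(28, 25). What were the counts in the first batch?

Sequential conjugate updates are equivalent to a single update on the pooled data, so total successes = posterior α − prior α and total failures = posterior β − prior β.
Total across both batches: 28−3=25 germinated seeds, 25−7=18 non-germinating seeds.
Subtract the second batch: 25−19=6 germinated seeds and 18−2=16 non-germinating seeds.

6 germinated seeds and 16 non-germinating seeds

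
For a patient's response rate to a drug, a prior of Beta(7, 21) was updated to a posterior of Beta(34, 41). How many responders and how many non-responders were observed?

Beta is conjugate to the binomial likelihood: posterior = Beta(α+s, β+f).
So s = 34 − 7 = 27 and f = 41 − 21 = 20.

27 responders and 20 non-responders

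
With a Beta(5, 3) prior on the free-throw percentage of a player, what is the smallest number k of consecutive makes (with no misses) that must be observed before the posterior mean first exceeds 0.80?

After k makes and 0 misses the posterior is Beta(5+k, 3), with mean (5+k)/(5+3+k).
Set (5+k)/(8+k) > 0.80 and solve: k > (0.80·8 − 5)/(1 − 0.80) = 7.000.
The smallest integer exceeding 7.000 is 8.

k = 8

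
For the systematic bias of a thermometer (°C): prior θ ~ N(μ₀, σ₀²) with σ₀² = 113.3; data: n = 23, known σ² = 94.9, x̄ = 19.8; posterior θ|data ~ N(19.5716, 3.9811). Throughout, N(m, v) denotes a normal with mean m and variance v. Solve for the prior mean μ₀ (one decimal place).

With known observation variance, the Normal–Normal posterior has precision τ_n = τ₀ + n/σ² and mean μ_n = (τ₀μ₀ + (n/σ²)x̄)/τ_n.
Here τ₀ = 1/113.3 = 0.008826 and τ_data = 23/94.9 = 0.242360, so τ_n = 0.251186.
Rearranging for μ₀: μ₀ = (μ_n·τ_n − τ_data·x̄)/τ₀ = (19.5716·0.251186 − 0.242360·19.8) / 0.008826 = 0.117384/0.008826 ≈ 13.3.

μ₀ = 13.3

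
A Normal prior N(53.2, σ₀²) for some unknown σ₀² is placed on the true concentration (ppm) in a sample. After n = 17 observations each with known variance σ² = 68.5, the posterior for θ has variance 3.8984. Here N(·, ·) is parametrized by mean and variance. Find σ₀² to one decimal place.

Posterior precision equals prior precision plus data precision: 1/σ_n² = 1/σ₀² + n/σ².
So 1/σ₀² = 1/3.8984 − 17/68.5 = 0.256515 − 0.248175 = 0.008340.
Hence σ₀² = 1/0.008340 ≈ 119.9.

σ₀² = 119.9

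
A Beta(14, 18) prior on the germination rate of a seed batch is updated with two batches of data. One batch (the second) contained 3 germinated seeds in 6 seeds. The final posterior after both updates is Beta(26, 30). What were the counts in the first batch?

9 germinated seeds and 9 non-germinating seeds

Sequential conjugate updates are equivalent to a single update on the pooled data, so total successes = posterior α − prior α and total failures = posterior β − prior β.
Total across both batches: 26−14=12 germinated seeds, 30−18=12 non-germinating seeds.
Subtract the second batch: 12−3=9 germinated seeds and 12−3=9 non-germinating seeds.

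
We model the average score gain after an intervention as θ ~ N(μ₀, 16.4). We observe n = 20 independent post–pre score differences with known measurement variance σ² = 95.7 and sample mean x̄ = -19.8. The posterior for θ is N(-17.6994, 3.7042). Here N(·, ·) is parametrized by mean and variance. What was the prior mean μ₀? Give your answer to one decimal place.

μ₀ = -10.5

With known observation variance, the Normal–Normal posterior has precision τ_n = τ₀ + n/σ² and mean μ_n = (τ₀μ₀ + (n/σ²)x̄)/τ_n.
Here τ₀ = 1/16.4 = 0.060976 and τ_data = 20/95.7 = 0.208986, so τ_n = 0.269962.
Rearranging for μ₀: μ₀ = (μ_n·τ_n − τ_data·x̄)/τ₀ = (-17.6994·0.269962 − 0.208986·-19.8) / 0.060976 = -0.640243/0.060976 ≈ -10.5.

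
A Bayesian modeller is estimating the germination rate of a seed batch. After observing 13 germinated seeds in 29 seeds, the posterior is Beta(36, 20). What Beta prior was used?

Beta(23, 4)

Beta is conjugate to the binomial likelihood: posterior = Beta(a+s, b+f).
So a = 36 − 13 = 23 and b = 20 − 16 = 4.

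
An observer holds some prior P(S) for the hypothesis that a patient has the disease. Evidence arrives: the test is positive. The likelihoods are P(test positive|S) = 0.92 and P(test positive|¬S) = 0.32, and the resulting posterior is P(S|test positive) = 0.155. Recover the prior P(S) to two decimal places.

In odds form, posterior odds = prior odds × likelihood ratio, so prior odds = posterior odds ÷ LR.
Posterior odds = 0.155/(1−0.155) = 0.1834. LR = 0.92/0.32 = 2.8750.
Prior odds = 0.1834/2.8750 = 0.0638, so P(S) = 0.0638/(1+0.0638) ≈ 0.06.

P(S) = 0.06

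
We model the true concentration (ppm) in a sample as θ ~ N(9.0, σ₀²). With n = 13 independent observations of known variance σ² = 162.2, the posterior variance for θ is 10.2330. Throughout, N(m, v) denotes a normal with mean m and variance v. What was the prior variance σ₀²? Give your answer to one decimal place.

Posterior precision equals prior precision plus data precision: 1/σ_n² = 1/σ₀² + n/σ².
So 1/σ₀² = 1/10.2330 − 13/162.2 = 0.097723 − 0.080148 = 0.017575.
Hence σ₀² = 1/0.017575 ≈ 56.9.

σ₀² = 56.9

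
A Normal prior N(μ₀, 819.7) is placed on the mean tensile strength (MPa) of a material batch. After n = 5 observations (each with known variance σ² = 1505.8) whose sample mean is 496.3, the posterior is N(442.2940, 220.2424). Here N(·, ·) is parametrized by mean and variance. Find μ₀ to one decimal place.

μ₀ = 295.3

With known observation variance, the Normal–Normal posterior has precision τ_n = τ₀ + n/σ² and mean μ_n = (τ₀μ₀ + (n/σ²)x̄)/τ_n.
Here τ₀ = 1/819.7 = 0.001220 and τ_data = 5/1505.8 = 0.003320, so τ_n = 0.004540.
Rearranging for μ₀: μ₀ = (μ_n·τ_n − τ_data·x̄)/τ₀ = (442.2940·0.004540 − 0.003320·496.3) / 0.001220 = 0.360299/0.001220 ≈ 295.3.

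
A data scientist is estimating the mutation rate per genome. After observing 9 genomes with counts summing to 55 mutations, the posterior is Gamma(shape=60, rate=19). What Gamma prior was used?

Gamma(shape=5, rate=10)

Gamma–Poisson conjugacy: posterior shape = α + Σxᵢ, posterior rate = β + n.
So α = 60 − 55 = 5 and β = 19 − 9 = 10.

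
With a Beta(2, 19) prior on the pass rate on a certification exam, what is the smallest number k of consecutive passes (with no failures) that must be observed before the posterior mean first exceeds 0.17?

After k passes and 0 failures the posterior is Beta(2+k, 19), with mean (2+k)/(2+19+k).
Set (2+k)/(21+k) > 0.17 and solve: k > (0.17·21 − 2)/(1 − 0.17) = 1.892.
The smallest integer exceeding 1.892 is 2, and checking k=2: (4)/(23) = 0.1739 > 0.17.

k = 2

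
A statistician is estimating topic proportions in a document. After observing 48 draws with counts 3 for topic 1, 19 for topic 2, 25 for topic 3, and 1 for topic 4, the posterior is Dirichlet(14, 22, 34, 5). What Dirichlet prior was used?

Dirichlet(11, 3, 9, 4)

For a Dirichlet(α) prior with multinomial counts c, the posterior is Dirichlet(α + c) componentwise.
Subtract each count from the matching posterior parameter: 14−3=11, 22−19=3, 34−25=9, 5−1=4.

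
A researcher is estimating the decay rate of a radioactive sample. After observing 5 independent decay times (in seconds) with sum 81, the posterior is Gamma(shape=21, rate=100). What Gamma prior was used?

For an exponential likelihood with a Gamma(α, β) prior on the rate, n observations with total T give posterior Gamma(α+n, β+T).
So α = 21 − 5 = 16 and β = 100 − 81 = 19.

Gamma(shape=16, rate=19)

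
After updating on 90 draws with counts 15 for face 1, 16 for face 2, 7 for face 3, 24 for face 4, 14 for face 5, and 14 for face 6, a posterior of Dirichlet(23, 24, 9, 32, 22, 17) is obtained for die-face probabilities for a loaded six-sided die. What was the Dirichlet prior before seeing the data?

For a Dirichlet(α) prior with multinomial counts c, the posterior is Dirichlet(α + c) componentwise.
Subtract each count from the matching posterior parameter: 23−15=8, 24−16=8, 9−7=2, 32−24=8, 22−14=8, 17−14=3.

Dirichlet(8, 8, 2, 8, 8, 3)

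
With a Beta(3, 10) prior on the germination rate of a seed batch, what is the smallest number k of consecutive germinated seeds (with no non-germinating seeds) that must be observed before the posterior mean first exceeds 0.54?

After k germinated seeds and 0 non-germinating seeds the posterior is Beta(3+k, 10), with mean (3+k)/(3+10+k).
Set (3+k)/(13+k) > 0.54 and solve: k > (0.54·13 − 3)/(1 − 0.54) = 8.739.
The smallest integer exceeding 8.739 is 9.

k = 9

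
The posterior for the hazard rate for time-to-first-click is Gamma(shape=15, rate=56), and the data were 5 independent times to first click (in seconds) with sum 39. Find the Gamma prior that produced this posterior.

For an exponential likelihood with a Gamma(α, β) prior on the rate, n observations with total T give posterior Gamma(α+n, β+T).
So α = 15 − 5 = 10 and β = 56 − 39 = 17.

Gamma(shape=10, rate=17)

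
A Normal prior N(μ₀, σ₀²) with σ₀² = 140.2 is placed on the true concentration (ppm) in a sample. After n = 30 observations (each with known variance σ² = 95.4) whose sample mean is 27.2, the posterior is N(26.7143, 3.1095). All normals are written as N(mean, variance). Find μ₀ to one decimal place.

The posterior mean is a precision-weighted average: μ_n = (τ₀μ₀ + τ_data·x̄)/(τ₀+τ_data), with τ₀=1/σ₀² and τ_data=n/σ².
Here τ₀ = 1/140.2 = 0.007133 and τ_data = 30/95.4 = 0.314465, so τ_n = 0.321598.
Rearranging for μ₀: μ₀ = (μ_n·τ_n − τ_data·x̄)/τ₀ = (26.7143·0.321598 − 0.314465·27.2) / 0.007133 = 0.037817/0.007133 ≈ 5.3.

μ₀ = 5.3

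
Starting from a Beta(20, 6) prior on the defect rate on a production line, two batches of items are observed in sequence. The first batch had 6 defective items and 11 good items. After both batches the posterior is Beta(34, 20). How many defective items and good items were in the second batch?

8 defective items and 3 good items

Sequential conjugate updates are equivalent to a single update on the pooled data, so total successes = posterior α − prior α and total failures = posterior β − prior β.
Total across both batches: 34−20=14 defective items, 20−6=14 good items.
Subtract the first batch: 14−6=8 defective items and 14−11=3 good items.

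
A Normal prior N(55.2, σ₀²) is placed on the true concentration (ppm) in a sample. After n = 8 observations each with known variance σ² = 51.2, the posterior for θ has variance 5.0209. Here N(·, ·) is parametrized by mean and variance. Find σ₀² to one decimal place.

For the Normal–Normal model with known σ², precisions add: τ_n = τ₀ + n/σ².
So 1/σ₀² = 1/5.0209 − 8/51.2 = 0.199167 − 0.156250 = 0.042917.
Hence σ₀² = 1/0.042917 ≈ 23.3.

σ₀² = 23.3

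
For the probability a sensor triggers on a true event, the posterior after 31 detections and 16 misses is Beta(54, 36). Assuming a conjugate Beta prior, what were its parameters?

Beta(23, 20)

A Beta(α, β) prior with s successes and f failures in binomial data gives a Beta(α+s, β+f) posterior.
Subtract the data counts: 54−31=23, 36−16=20.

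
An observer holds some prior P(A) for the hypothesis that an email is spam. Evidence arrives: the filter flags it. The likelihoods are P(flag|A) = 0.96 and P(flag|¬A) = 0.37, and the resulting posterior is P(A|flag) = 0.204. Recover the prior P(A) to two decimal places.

P(A) = 0.09

In odds form, posterior odds = prior odds × likelihood ratio, so prior odds = posterior odds ÷ LR.
Posterior odds = 0.204/(1−0.204) = 0.2563. LR = 0.96/0.37 = 2.5946.
Prior odds = 0.2563/2.5946 = 0.0988, so P(A) = 0.0988/(1+0.0988) ≈ 0.09.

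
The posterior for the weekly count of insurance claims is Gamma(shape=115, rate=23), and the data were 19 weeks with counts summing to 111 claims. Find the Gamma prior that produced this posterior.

Gamma(shape=4, rate=4)

A Gamma(α, β) prior (rate parametrization) on a Poisson rate with n observations summing to S gives posterior Gamma(α+S, β+n).
So α = 115 − 111 = 4 and β = 23 − 19 = 4.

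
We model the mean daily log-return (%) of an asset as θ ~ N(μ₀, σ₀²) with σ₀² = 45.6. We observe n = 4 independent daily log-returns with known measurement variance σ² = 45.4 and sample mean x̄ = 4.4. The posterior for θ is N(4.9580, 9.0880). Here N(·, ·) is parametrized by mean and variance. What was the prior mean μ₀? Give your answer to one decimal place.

With known observation variance, the Normal–Normal posterior has precision τ_n = τ₀ + n/σ² and mean μ_n = (τ₀μ₀ + (n/σ²)x̄)/τ_n.
Here τ₀ = 1/45.6 = 0.021930 and τ_data = 4/45.4 = 0.088106, so τ_n = 0.110036.
Rearranging for μ₀: μ₀ = (μ_n·τ_n − τ_data·x̄)/τ₀ = (4.9580·0.110036 − 0.088106·4.4) / 0.021930 = 0.157892/0.021930 ≈ 7.2.

μ₀ = 7.2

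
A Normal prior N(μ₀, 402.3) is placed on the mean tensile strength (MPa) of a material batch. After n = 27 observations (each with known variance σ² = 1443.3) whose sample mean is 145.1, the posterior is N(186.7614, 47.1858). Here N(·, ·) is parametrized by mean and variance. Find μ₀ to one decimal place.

μ₀ = 500.3

The posterior mean is a precision-weighted average: μ_n = (τ₀μ₀ + τ_data·x̄)/(τ₀+τ_data), with τ₀=1/σ₀² and τ_data=n/σ².
Here τ₀ = 1/402.3 = 0.002486 and τ_data = 27/1443.3 = 0.018707, so τ_n = 0.021193.
Rearranging for μ₀: μ₀ = (μ_n·τ_n − τ_data·x̄)/τ₀ = (186.7614·0.021193 − 0.018707·145.1) / 0.002486 = 1.243649/0.002486 ≈ 500.3.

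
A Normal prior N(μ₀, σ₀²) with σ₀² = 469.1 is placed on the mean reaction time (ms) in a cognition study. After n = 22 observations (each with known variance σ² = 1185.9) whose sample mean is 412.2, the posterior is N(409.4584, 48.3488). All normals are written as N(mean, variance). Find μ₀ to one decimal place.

The posterior mean is a precision-weighted average: μ_n = (τ₀μ₀ + τ_data·x̄)/(τ₀+τ_data), with τ₀=1/σ₀² and τ_data=n/σ².
Here τ₀ = 1/469.1 = 0.002132 and τ_data = 22/1185.9 = 0.018551, so τ_n = 0.020683.
Rearranging for μ₀: μ₀ = (μ_n·τ_n − τ_data·x̄)/τ₀ = (409.4584·0.020683 − 0.018551·412.2) / 0.002132 = 0.822106/0.002132 ≈ 385.6.

μ₀ = 385.6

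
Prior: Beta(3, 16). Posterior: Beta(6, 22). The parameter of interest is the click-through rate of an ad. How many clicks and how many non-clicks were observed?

3 clicks and 6 non-clicks

Under Beta–binomial conjugacy the posterior parameters are (a+s, b+f).
Match parameters: s=6−3=3, f=22−16=6.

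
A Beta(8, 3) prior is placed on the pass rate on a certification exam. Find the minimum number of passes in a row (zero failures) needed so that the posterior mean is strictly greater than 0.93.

k = 32

After k passes and 0 failures the posterior is Beta(8+k, 3), with mean (8+k)/(8+3+k).
Set (8+k)/(11+k) > 0.93 and solve: k > (0.93·11 − 8)/(1 − 0.93) = 31.857.
The smallest integer exceeding 31.857 is 32.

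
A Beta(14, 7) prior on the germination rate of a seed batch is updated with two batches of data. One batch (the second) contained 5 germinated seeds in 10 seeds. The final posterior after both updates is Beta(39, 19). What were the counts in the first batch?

20 germinated seeds and 7 non-germinating seeds

Sequential conjugate updates are equivalent to a single update on the pooled data, so total successes = posterior α − prior α and total failures = posterior β − prior β.
Total across both batches: 39−14=25 germinated seeds, 19−7=12 non-germinating seeds.
Subtract the second batch: 25−5=20 germinated seeds and 12−5=7 non-germinating seeds.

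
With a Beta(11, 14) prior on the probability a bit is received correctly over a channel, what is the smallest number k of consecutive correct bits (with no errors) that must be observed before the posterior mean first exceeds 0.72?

After k correct bits and 0 errors the posterior is Beta(11+k, 14), with mean (11+k)/(11+14+k).
Set (11+k)/(25+k) > 0.72 and solve: k > (0.72·25 − 11)/(1 − 0.72) = 25.000.
The smallest integer exceeding 25.000 is 26.

k = 26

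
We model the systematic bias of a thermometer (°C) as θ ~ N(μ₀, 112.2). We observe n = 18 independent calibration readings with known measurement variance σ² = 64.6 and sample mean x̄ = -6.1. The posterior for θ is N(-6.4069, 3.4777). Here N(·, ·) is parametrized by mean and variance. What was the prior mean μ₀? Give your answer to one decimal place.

The posterior mean is a precision-weighted average: μ_n = (τ₀μ₀ + τ_data·x̄)/(τ₀+τ_data), with τ₀=1/σ₀² and τ_data=n/σ².
Here τ₀ = 1/112.2 = 0.008913 and τ_data = 18/64.6 = 0.278638, so τ_n = 0.287551.
Rearranging for μ₀: μ₀ = (μ_n·τ_n − τ_data·x̄)/τ₀ = (-6.4069·0.287551 − 0.278638·-6.1) / 0.008913 = -0.142619/0.008913 ≈ -16.0.

μ₀ = -16.0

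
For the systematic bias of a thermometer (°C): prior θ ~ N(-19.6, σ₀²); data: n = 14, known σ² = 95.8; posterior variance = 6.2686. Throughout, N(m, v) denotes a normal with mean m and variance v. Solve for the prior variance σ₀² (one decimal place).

σ₀² = 74.7

For the Normal–Normal model with known σ², precisions add: τ_n = τ₀ + n/σ².
So 1/σ₀² = 1/6.2686 − 14/95.8 = 0.159525 − 0.146138 = 0.013387.
Hence σ₀² = 1/0.013387 ≈ 74.7.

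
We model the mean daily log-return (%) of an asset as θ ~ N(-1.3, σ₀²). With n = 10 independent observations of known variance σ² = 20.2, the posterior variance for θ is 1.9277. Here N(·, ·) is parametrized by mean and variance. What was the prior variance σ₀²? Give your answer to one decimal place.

σ₀² = 42.2

Posterior precision equals prior precision plus data precision: 1/σ_n² = 1/σ₀² + n/σ².
So 1/σ₀² = 1/1.9277 − 10/20.2 = 0.518753 − 0.495050 = 0.023703.
Hence σ₀² = 1/0.023703 ≈ 42.2.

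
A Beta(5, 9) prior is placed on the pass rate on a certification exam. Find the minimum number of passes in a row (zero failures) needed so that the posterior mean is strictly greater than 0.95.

k = 167

After k passes and 0 failures the posterior is Beta(5+k, 9), with mean (5+k)/(5+9+k).
Set (5+k)/(14+k) > 0.95 and solve: k > (0.95·14 − 5)/(1 − 0.95) = 166.000.
The smallest integer exceeding 166.000 is 167.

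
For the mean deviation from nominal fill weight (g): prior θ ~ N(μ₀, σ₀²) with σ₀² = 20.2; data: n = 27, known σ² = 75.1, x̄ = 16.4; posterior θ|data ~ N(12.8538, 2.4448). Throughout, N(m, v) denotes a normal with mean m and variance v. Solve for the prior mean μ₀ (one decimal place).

The posterior mean is a precision-weighted average: μ_n = (τ₀μ₀ + τ_data·x̄)/(τ₀+τ_data), with τ₀=1/σ₀² and τ_data=n/σ².
Here τ₀ = 1/20.2 = 0.049505 and τ_data = 27/75.1 = 0.359521, so τ_n = 0.409026.
Rearranging for μ₀: μ₀ = (μ_n·τ_n − τ_data·x̄)/τ₀ = (12.8538·0.409026 − 0.359521·16.4) / 0.049505 = -0.638606/0.049505 ≈ -12.9.

μ₀ = -12.9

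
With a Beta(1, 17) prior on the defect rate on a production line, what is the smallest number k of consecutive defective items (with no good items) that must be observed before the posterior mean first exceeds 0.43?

After k defective items and 0 good items the posterior is Beta(1+k, 17), with mean (1+k)/(1+17+k).
Set (1+k)/(18+k) > 0.43 and solve: k > (0.43·18 − 1)/(1 − 0.43) = 11.825.
The smallest integer exceeding 11.825 is 12.

k = 12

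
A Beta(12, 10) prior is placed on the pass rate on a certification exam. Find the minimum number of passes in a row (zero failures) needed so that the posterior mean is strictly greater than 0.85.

k = 45

After k passes and 0 failures the posterior is Beta(12+k, 10), with mean (12+k)/(12+10+k).
Set (12+k)/(22+k) > 0.85 and solve: k > (0.85·22 − 12)/(1 − 0.85) = 44.667.
The smallest integer exceeding 44.667 is 45, and checking k=45: (57)/(67) = 0.8507 > 0.85.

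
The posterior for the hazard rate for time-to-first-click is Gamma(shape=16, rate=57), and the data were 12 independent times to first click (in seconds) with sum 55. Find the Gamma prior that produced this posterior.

Gamma(shape=4, rate=2)

For an exponential likelihood with a Gamma(α, β) prior on the rate, n observations with total T give posterior Gamma(α+n, β+T).
So α = 16 − 12 = 4 and β = 57 − 55 = 2.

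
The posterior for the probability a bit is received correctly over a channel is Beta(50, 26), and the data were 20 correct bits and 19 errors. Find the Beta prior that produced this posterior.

Beta(30, 7)

Beta is conjugate to the binomial likelihood: posterior = Beta(α+s, β+f).
Subtract the data counts: 50−20=30, 26−19=7.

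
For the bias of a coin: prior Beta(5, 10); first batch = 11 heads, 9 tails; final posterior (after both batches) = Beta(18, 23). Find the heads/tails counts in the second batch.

2 heads and 4 tails

Because Beta–binomial updating is additive in the counts, the combined data contributed (α_post−α_prior, β_post−β_prior) successes and failures.
Total across both batches: 18−5=13 heads, 23−10=13 tails.
Subtract the first batch: 13−11=2 heads and 13−9=4 tails.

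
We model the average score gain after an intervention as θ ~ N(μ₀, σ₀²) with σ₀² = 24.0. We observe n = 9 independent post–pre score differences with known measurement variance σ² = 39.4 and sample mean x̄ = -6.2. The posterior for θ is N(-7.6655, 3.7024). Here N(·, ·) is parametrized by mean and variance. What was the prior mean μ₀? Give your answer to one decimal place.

With known observation variance, the Normal–Normal posterior has precision τ_n = τ₀ + n/σ² and mean μ_n = (τ₀μ₀ + (n/σ²)x̄)/τ_n.
Here τ₀ = 1/24.0 = 0.041667 and τ_data = 9/39.4 = 0.228426, so τ_n = 0.270093.
Rearranging for μ₀: μ₀ = (μ_n·τ_n − τ_data·x̄)/τ₀ = (-7.6655·0.270093 − 0.228426·-6.2) / 0.041667 = -0.654157/0.041667 ≈ -15.7.

μ₀ = -15.7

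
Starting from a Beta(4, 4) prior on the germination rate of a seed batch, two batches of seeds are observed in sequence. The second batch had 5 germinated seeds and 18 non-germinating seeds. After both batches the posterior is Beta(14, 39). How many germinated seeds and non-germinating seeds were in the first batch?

Because Beta–binomial updating is additive in the counts, the combined data contributed (α_post−α_prior, β_post−β_prior) successes and failures.
Total across both batches: 14−4=10 germinated seeds, 39−4=35 non-germinating seeds.
Subtract the second batch: 10−5=5 germinated seeds and 35−18=17 non-germinating seeds.

5 germinated seeds and 17 non-germinating seeds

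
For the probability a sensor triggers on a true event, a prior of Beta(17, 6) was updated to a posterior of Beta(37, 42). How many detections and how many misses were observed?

Under Beta–binomial conjugacy the posterior parameters are (a+s, b+f).
So s = 37 − 17 = 20 and f = 42 − 6 = 36.

20 detections and 36 misses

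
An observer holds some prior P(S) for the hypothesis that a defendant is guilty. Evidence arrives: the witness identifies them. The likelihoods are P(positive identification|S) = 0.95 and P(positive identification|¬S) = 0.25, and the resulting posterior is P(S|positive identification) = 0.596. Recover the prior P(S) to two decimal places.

P(S) = 0.28

In odds form, posterior odds = prior odds × likelihood ratio, so prior odds = posterior odds ÷ LR.
Posterior odds = 0.596/(1−0.596) = 1.4752. LR = 0.95/0.25 = 3.8000.
Prior odds = 1.4752/3.8000 = 0.3882, so P(S) = 0.3882/(1+0.3882) ≈ 0.28.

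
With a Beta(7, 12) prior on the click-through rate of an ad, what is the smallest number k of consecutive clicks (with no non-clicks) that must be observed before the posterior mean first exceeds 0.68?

k = 19

After k clicks and 0 non-clicks the posterior is Beta(7+k, 12), with mean (7+k)/(7+12+k).
Set (7+k)/(19+k) > 0.68 and solve: k > (0.68·19 − 7)/(1 − 0.68) = 18.500.
The smallest integer exceeding 18.500 is 19.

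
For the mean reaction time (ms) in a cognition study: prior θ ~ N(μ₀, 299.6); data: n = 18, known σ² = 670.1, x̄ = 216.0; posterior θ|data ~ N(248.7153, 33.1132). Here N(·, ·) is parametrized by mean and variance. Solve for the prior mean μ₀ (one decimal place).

The posterior mean is a precision-weighted average: μ_n = (τ₀μ₀ + τ_data·x̄)/(τ₀+τ_data), with τ₀=1/σ₀² and τ_data=n/σ².
Here τ₀ = 1/299.6 = 0.003338 and τ_data = 18/670.1 = 0.026862, so τ_n = 0.030200.
Rearranging for μ₀: μ₀ = (μ_n·τ_n − τ_data·x̄)/τ₀ = (248.7153·0.030200 − 0.026862·216.0) / 0.003338 = 1.709010/0.003338 ≈ 512.0.

μ₀ = 512.0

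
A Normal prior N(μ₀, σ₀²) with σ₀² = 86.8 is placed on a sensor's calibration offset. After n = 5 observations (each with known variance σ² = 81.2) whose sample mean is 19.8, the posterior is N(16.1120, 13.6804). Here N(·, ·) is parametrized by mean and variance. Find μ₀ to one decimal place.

The posterior mean is a precision-weighted average: μ_n = (τ₀μ₀ + τ_data·x̄)/(τ₀+τ_data), with τ₀=1/σ₀² and τ_data=n/σ².
Here τ₀ = 1/86.8 = 0.011521 and τ_data = 5/81.2 = 0.061576, so τ_n = 0.073097.
Rearranging for μ₀: μ₀ = (μ_n·τ_n − τ_data·x̄)/τ₀ = (16.1120·0.073097 − 0.061576·19.8) / 0.011521 = -0.041466/0.011521 ≈ -3.6.

μ₀ = -3.6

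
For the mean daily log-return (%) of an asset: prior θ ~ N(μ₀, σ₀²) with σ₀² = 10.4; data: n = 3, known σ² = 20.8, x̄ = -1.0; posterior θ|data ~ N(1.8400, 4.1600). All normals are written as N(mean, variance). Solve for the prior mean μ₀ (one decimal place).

With known observation variance, the Normal–Normal posterior has precision τ_n = τ₀ + n/σ² and mean μ_n = (τ₀μ₀ + (n/σ²)x̄)/τ_n.
Here τ₀ = 1/10.4 = 0.096154 and τ_data = 3/20.8 = 0.144231, so τ_n = 0.240385.
Rearranging for μ₀: μ₀ = (μ_n·τ_n − τ_data·x̄)/τ₀ = (1.8400·0.240385 − 0.144231·-1.0) / 0.096154 = 0.586539/0.096154 ≈ 6.1.

μ₀ = 6.1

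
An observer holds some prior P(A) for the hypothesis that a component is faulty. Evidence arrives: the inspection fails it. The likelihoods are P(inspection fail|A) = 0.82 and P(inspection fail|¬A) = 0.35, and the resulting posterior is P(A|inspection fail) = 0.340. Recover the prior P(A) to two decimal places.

P(A) = 0.18

In odds form, posterior odds = prior odds × likelihood ratio, so prior odds = posterior odds ÷ LR.
Posterior odds = 0.340/(1−0.340) = 0.5152. LR = 0.82/0.35 = 2.3429.
Prior odds = 0.5152/2.3429 = 0.2199, so P(A) = 0.2199/(1+0.2199) ≈ 0.18.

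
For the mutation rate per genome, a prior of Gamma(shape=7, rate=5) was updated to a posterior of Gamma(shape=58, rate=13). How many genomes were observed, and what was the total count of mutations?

Gamma–Poisson conjugacy: posterior shape = α + Σxᵢ, posterior rate = β + n.
Matching: Σxᵢ = 58 − 7 = 51 and n = 13 − 5 = 8.

n = 8 genomes with total 51 mutations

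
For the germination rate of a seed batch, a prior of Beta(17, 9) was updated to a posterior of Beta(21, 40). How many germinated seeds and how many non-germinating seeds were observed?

4 germinated seeds and 31 non-germinating seeds

Under Beta–binomial conjugacy the posterior parameters are (a+s, b+f).
So s = 21 − 17 = 4 and f = 40 − 9 = 31.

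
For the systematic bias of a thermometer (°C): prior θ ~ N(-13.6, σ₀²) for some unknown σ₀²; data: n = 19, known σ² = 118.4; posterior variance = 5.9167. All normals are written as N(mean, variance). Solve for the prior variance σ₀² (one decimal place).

Posterior precision equals prior precision plus data precision: 1/σ_n² = 1/σ₀² + n/σ².
So 1/σ₀² = 1/5.9167 − 19/118.4 = 0.169013 − 0.160473 = 0.008540.
Hence σ₀² = 1/0.008540 ≈ 117.1.

σ₀² = 117.1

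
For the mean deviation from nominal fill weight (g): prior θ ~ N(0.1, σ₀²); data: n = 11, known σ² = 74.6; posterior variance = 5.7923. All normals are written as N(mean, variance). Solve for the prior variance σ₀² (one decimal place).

σ₀² = 39.7

For the Normal–Normal model with known σ², precisions add: τ_n = τ₀ + n/σ².
So 1/σ₀² = 1/5.7923 − 11/74.6 = 0.172643 − 0.147453 = 0.025190.
Hence σ₀² = 1/0.025190 ≈ 39.7.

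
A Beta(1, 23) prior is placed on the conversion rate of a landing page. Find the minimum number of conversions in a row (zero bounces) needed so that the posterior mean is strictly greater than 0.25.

k = 7

After k conversions and 0 bounces the posterior is Beta(1+k, 23), with mean (1+k)/(1+23+k).
Set (1+k)/(24+k) > 0.25 and solve: k > (0.25·24 − 1)/(1 − 0.25) = 6.667.
The smallest integer exceeding 6.667 is 7, and checking k=7: (8)/(31) = 0.2581 > 0.25.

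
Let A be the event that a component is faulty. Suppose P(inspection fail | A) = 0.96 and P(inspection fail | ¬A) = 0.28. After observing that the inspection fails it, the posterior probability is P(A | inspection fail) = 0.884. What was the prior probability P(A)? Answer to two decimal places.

Bayes' rule in odds form gives O(A|E) = O(A)·[P(E|A)/P(E|¬A)], hence O(A) = O(A|E)/LR.
Posterior odds = 0.884/(1−0.884) = 7.6207. LR = 0.96/0.28 = 3.4286.
Prior odds = 7.6207/3.4286 = 2.2227, so P(A) = 2.2227/(1+2.2227) ≈ 0.69.

P(A) = 0.69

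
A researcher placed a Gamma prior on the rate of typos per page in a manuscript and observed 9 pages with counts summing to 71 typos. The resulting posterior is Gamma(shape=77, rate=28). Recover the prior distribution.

Gamma(shape=6, rate=19)

Gamma–Poisson conjugacy: posterior shape = α + Σxᵢ, posterior rate = β + n.
So α = 77 − 71 = 6 and β = 28 − 9 = 19.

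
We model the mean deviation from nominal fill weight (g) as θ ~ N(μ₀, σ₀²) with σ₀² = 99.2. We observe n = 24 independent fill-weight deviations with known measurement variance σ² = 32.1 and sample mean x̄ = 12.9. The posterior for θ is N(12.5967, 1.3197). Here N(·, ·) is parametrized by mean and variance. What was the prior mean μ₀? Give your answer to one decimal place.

With known observation variance, the Normal–Normal posterior has precision τ_n = τ₀ + n/σ² and mean μ_n = (τ₀μ₀ + (n/σ²)x̄)/τ_n.
Here τ₀ = 1/99.2 = 0.010081 and τ_data = 24/32.1 = 0.747664, so τ_n = 0.757745.
Rearranging for μ₀: μ₀ = (μ_n·τ_n − τ_data·x̄)/τ₀ = (12.5967·0.757745 − 0.747664·12.9) / 0.010081 = -0.099779/0.010081 ≈ -9.9.

μ₀ = -9.9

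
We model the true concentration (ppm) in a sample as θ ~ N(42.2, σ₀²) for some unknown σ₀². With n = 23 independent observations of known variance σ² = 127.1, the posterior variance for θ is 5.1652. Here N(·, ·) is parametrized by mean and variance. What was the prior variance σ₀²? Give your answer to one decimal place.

σ₀² = 79.1

Posterior precision equals prior precision plus data precision: 1/σ_n² = 1/σ₀² + n/σ².
So 1/σ₀² = 1/5.1652 − 23/127.1 = 0.193603 − 0.180960 = 0.012643.
Hence σ₀² = 1/0.012643 ≈ 79.1.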